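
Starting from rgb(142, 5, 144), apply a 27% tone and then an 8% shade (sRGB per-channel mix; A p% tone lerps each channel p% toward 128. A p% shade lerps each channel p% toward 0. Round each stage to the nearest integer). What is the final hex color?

Per channel, c → c + 0.27(128 − c):
  R: 142 − 3.78 = 138.22 → 138
  G: 5 + 33.21 = 38.21 → 38
  B: 144 + 0.27×(128−144) = 144 − 4.32 = 139.68 → 140
After the tone: rgb(138, 38, 140) = #8a268c.
Lerp each channel 8% toward 0:
  R: 138 − 11.04 = 126.96 → 127
  G: 38 − 3.04 = 34.96 → 35
  B: 140 + 0.08×(0−140) = 140 − 11.2 = 128.8 → 129
rgb(127, 35, 129) = #7f2381.

#7f2381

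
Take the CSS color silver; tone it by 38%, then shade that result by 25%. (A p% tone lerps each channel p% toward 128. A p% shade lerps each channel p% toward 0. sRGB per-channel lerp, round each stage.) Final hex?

CSS silver is rgb(192, 192, 192).
Lerp each channel 38% toward 128:
  R: 192 − 24.32 = 167.68 → 168
  G: 192 − 24.32 = 167.68 → 168
  B: 192 + 0.38×(128−192) = 192 − 24.32 = 167.68 → 168
After the tone: rgb(168, 168, 168) = #A8A8A8.
Per channel, c → c + 0.25(0 − c):
  R: 168 + 0.25×(0−168) = 168 − 42 = 126 → 126
  G: 168 + 0.25×(0−168) = 168 − 42 = 126 → 126
  B: 168 − 42 = 126 → 126
rgb(126, 126, 126) = #7E7E7E.

#7E7E7E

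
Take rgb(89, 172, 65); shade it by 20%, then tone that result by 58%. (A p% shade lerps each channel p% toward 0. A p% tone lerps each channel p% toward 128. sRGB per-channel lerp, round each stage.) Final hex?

Lerp each channel 20% toward 0:
  R: 89 + 0.2×(0−89) = 89 − 17.8 = 71.2 → 71
  G: 172 − 34.4 = 137.6 → 138
  B: 65 − 13 = 52 → 52
After the shade: rgb(71, 138, 52) = #478A34.
Lerp each channel 58% toward 128:
  R: 71 + 0.58×(128−71) = 71 + 33.06 = 104.06 → 104
  G: 138 + 0.58×(128−138) = 138 − 5.8 = 132.2 → 132
  B: 52 + 44.08 = 96.08 → 96
rgb(104, 132, 96) = #688460.

#688460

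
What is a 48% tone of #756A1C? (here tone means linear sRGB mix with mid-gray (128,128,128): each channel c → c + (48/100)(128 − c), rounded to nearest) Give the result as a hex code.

#756A1C is rgb(117, 106, 28).
Per channel, c → c + 0.48(128 − c):
  R: 117 + 5.28 = 122.28 → 122
  G: 106 + 0.48×(128−106) = 106 + 10.56 = 116.56 → 117
  B: 28 + 48 = 76 → 76
rgb(122, 117, 76) = #7A754C.

#7A754C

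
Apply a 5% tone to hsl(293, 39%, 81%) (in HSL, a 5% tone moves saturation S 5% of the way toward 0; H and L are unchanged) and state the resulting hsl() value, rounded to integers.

S moves 5% from 39 toward 0: 39 − 1.95 = 37.05 → 37.
H and L are unchanged.

hsl(293, 37%, 81%)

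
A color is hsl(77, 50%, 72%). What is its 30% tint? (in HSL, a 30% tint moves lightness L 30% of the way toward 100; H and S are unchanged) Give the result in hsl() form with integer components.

L moves 30% from 72 toward 100: 72 + 8.4 = 80.4 → 80.
H and S are unchanged.

hsl(77, 50%, 80%)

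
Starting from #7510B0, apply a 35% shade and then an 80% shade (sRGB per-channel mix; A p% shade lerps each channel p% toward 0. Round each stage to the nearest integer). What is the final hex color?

#7510B0 is rgb(117, 16, 176).
Lerp each channel 35% toward 0:
  R: 117 − 40.95 = 76.05 → 76
  G: 16 + 0.35×(0−16) = 16 − 5.6 = 10.4 → 10
  B: 176 + 0.35×(0−176) = 176 − 61.6 = 114.4 → 114
After the shade: rgb(76, 10, 114) = #4C0A72.
Lerp each channel 80% toward 0:
  R: 76 + 0.8×(0−76) = 76 − 60.8 = 15.2 → 15
  G: 10 + 0.8×(0−10) = 10 − 8 = 2 → 2
  B: 114 − 91.2 = 22.8 → 23
rgb(15, 2, 23) = #0F0217.

#0F0217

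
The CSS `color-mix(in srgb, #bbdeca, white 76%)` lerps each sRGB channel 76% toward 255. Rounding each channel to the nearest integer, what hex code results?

#eff7f2

#bbdeca is rgb(187, 222, 202).
Per channel, c → c + 0.76(255 − c):
  R: 187 + 0.76×(255−187) = 187 + 51.68 = 238.68 → 239
  G: 222 + 0.76×(255−222) = 222 + 25.08 = 247.08 → 247
  B: 202 + 0.76×(255−202) = 202 + 40.28 = 242.28 → 242
rgb(239, 247, 242) = #eff7f2.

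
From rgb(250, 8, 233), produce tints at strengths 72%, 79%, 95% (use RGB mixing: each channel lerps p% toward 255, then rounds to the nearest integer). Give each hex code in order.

#FEBAF9, #FECBFA, #FFF3FE

72%: (250 + 3.6 = 253.6→254, 8 + 177.84 = 185.84→186, 233 + 15.84 = 248.84→249) → #FEBAF9
79%: (250 + 3.95 = 253.95→254, 8 + 195.13 = 203.13→203, 233 + 17.38 = 250.38→250) → #FECBFA
95%: (250 + 4.75 = 254.75→255, 8 + 234.65 = 242.65→243, 233 + 20.9 = 253.9→254) → #FFF3FE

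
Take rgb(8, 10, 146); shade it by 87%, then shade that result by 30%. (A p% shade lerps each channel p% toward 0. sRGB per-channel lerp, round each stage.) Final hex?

Lerp each channel 87% toward 0:
  R: 8 + 0.87×(0−8) = 8 − 6.96 = 1.04 → 1
  G: 10 − 8.7 = 1.3 → 1
  B: 146 − 127.02 = 18.98 → 19
After the shade: rgb(1, 1, 19) = #010113.
Per channel, c → c + 0.3(0 − c):
  R: 1 + 0.3×(0−1) = 1 − 0.3 = 0.7 → 1
  G: 1 + 0.3×(0−1) = 1 − 0.3 = 0.7 → 1
  B: 19 + 0.3×(0−19) = 19 − 5.7 = 13.3 → 13
rgb(1, 1, 13) = #01010D.

#01010D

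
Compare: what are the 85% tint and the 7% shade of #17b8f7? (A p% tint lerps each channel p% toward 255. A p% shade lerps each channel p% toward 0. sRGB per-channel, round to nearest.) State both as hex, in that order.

#17b8f7 is rgb(23, 184, 247).
85% tint:
  R: 23 + 0.85×(255−23) = 23 + 197.2 = 220.2 → 220
  G: 184 + 0.85×(255−184) = 184 + 60.35 = 244.35 → 244
  B: 247 + 6.8 = 253.8 → 254
  → #dcf4fe
7% shade:
  R: 23 + 0.07×(0−23) = 23 − 1.61 = 21.39 → 21
  G: 184 + 0.07×(0−184) = 184 − 12.88 = 171.12 → 171
  B: 247 + 0.07×(0−247) = 247 − 17.29 = 229.71 → 230
  → #15abe6

#dcf4fe, #15abe6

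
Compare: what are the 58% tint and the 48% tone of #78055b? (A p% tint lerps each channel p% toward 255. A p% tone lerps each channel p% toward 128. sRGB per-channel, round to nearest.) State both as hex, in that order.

#c696ba, #7c406d

#78055b is rgb(120, 5, 91).
58% tint:
  R: 120 + 0.58×(255−120) = 120 + 78.3 = 198.3 → 198
  G: 5 + 145 = 150 → 150
  B: 91 + 95.12 = 186.12 → 186
  → #c696ba
48% tone:
  R: 120 + 3.84 = 123.84 → 124
  G: 5 + 0.48×(128−5) = 5 + 59.04 = 64.04 → 64
  B: 91 + 0.48×(128−91) = 91 + 17.76 = 108.76 → 109
  → #7c406d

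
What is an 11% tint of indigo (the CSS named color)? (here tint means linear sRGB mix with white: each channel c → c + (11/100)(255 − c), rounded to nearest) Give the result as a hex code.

#5F1C90

CSS indigo is rgb(75, 0, 130).
Per channel, c → c + 0.11(255 − c):
  R: 75 + 0.11×(255−75) = 75 + 19.8 = 94.8 → 95
  G: 0 + 0.11×(255−0) = 0 + 28.05 = 28.05 → 28
  B: 130 + 0.11×(255−130) = 130 + 13.75 = 143.75 → 144
rgb(95, 28, 144) = #5F1C90.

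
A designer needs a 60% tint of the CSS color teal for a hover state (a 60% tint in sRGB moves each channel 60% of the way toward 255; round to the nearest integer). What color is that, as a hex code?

#99CCCC

CSS teal is rgb(0, 128, 128).
Per channel, c → c + 0.6(255 − c):
  R: 0 + 153 = 153 → 153
  G: 128 + 0.6×(255−128) = 128 + 76.2 = 204.2 → 204
  B: 128 + 76.2 = 204.2 → 204
rgb(153, 204, 204) = #99CCCC.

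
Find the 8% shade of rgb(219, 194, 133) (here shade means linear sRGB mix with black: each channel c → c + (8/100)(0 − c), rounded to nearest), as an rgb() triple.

rgb(201, 178, 122)

Per channel, c → c + 0.08(0 − c):
  R: 219 + 0.08×(0−219) = 219 − 17.52 = 201.48 → 201
  G: 194 + 0.08×(0−194) = 194 − 15.52 = 178.48 → 178
  B: 133 + 0.08×(0−133) = 133 − 10.64 = 122.36 → 122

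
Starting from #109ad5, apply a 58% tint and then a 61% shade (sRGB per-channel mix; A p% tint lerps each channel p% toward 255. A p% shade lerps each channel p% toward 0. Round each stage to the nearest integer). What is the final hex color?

#109ad5 is rgb(16, 154, 213).
Lerp each channel 58% toward 255:
  R: 16 + 138.62 = 154.62 → 155
  G: 154 + 0.58×(255−154) = 154 + 58.58 = 212.58 → 213
  B: 213 + 0.58×(255−213) = 213 + 24.36 = 237.36 → 237
After the tint: rgb(155, 213, 237) = #9bd5ed.
Per channel, c → c + 0.61(0 − c):
  R: 155 + 0.61×(0−155) = 155 − 94.55 = 60.45 → 60
  G: 213 − 129.93 = 83.07 → 83
  B: 237 + 0.61×(0−237) = 237 − 144.57 = 92.43 → 92
rgb(60, 83, 92) = #3c535c.

#3c535c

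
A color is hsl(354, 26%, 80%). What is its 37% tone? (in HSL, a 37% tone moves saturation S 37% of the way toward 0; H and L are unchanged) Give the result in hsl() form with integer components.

S moves 37% from 26 toward 0: 26 − 9.62 = 16.38 → 16.
H and L are unchanged.

hsl(354, 16%, 80%)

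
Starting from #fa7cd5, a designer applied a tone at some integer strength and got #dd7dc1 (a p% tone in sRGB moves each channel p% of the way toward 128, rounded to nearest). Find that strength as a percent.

24%

#fa7cd5 is rgb(250, 124, 213); #dd7dc1 is rgb(221, 125, 193).
On the R channel (widest range): 221 ≈ 250 + (p/100)(128 − 250), so p ≈ 100×(221 − 250)/(128 − 250) = -2900/-122 = 23.77.
p = 24 reproduces all three channels after rounding.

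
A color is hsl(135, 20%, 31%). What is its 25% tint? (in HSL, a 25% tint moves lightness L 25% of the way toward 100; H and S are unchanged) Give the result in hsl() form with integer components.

L moves 25% from 31 toward 100: 31 + 17.25 = 48.25 → 48.
H and S are unchanged.

hsl(135, 20%, 48%)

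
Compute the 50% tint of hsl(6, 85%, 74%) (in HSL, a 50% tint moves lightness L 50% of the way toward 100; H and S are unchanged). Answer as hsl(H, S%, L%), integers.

L moves 50% from 74 toward 100: 74 + 13 = 87 → 87.
H and S are unchanged.

hsl(6, 85%, 87%)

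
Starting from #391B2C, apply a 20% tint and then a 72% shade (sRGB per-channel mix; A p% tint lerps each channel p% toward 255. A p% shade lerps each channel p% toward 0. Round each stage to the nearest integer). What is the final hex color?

#391B2C is rgb(57, 27, 44).
Lerp each channel 20% toward 255:
  R: 57 + 0.2×(255−57) = 57 + 39.6 = 96.6 → 97
  G: 27 + 45.6 = 72.6 → 73
  B: 44 + 42.2 = 86.2 → 86
After the tint: rgb(97, 73, 86) = #614956.
Lerp each channel 72% toward 0:
  R: 97 + 0.72×(0−97) = 97 − 69.84 = 27.16 → 27
  G: 73 + 0.72×(0−73) = 73 − 52.56 = 20.44 → 20
  B: 86 + 0.72×(0−86) = 86 − 61.92 = 24.08 → 24
rgb(27, 20, 24) = #1B1418.

#1B1418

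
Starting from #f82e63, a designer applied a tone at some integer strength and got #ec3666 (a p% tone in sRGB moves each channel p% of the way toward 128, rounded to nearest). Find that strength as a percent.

10%

#f82e63 is rgb(248, 46, 99); #ec3666 is rgb(236, 54, 102).
On the R channel (widest range): 236 ≈ 248 + (p/100)(128 − 248), so p ≈ 100×(236 − 248)/(128 − 248) = -1200/-120 = 10.00.
p = 10 reproduces all three channels after rounding.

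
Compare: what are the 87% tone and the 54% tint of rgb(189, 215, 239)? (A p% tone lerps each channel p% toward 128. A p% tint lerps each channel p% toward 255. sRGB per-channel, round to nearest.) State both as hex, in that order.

87% tone:
  R: 189 + 0.87×(128−189) = 189 − 53.07 = 135.93 → 136
  G: 215 − 75.69 = 139.31 → 139
  B: 239 − 96.57 = 142.43 → 142
  → #888B8E
54% tint:
  R: 189 + 0.54×(255−189) = 189 + 35.64 = 224.64 → 225
  G: 215 + 0.54×(255−215) = 215 + 21.6 = 236.6 → 237
  B: 239 + 0.54×(255−239) = 239 + 8.64 = 247.64 → 248
  → #E1EDF8

#888B8E, #E1EDF8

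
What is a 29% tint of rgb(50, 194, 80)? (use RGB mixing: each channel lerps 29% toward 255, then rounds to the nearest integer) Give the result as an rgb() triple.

rgb(109, 212, 131)

Per channel, c → c + 0.29(255 − c):
  R: 50 + 59.45 = 109.45 → 109
  G: 194 + 0.29×(255−194) = 194 + 17.69 = 211.69 → 212
  B: 80 + 0.29×(255−80) = 80 + 50.75 = 130.75 → 131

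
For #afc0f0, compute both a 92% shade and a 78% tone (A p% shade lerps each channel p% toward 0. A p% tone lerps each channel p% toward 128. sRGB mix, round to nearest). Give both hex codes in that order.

#afc0f0 is rgb(175, 192, 240).
92% shade:
  R: 175 + 0.92×(0−175) = 175 − 161 = 14 → 14
  G: 192 + 0.92×(0−192) = 192 − 176.64 = 15.36 → 15
  B: 240 + 0.92×(0−240) = 240 − 220.8 = 19.2 → 19
  → #0e0f13
78% tone:
  R: 175 + 0.78×(128−175) = 175 − 36.66 = 138.34 → 138
  G: 192 − 49.92 = 142.08 → 142
  B: 240 − 87.36 = 152.64 → 153
  → #8a8e99

#0e0f13, #8a8e99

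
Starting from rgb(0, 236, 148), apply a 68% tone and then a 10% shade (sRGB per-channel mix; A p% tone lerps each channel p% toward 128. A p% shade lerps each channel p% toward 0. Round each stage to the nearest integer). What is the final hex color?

Lerp each channel 68% toward 128:
  R: 0 + 87.04 = 87.04 → 87
  G: 236 − 73.44 = 162.56 → 163
  B: 148 + 0.68×(128−148) = 148 − 13.6 = 134.4 → 134
After the tone: rgb(87, 163, 134) = #57A386.
A 10% shade moves each channel 10% toward 0:
  R: 87 + 0.1×(0−87) = 87 − 8.7 = 78.3 → 78
  G: 163 − 16.3 = 146.7 → 147
  B: 134 + 0.1×(0−134) = 134 − 13.4 = 120.6 → 121
rgb(78, 147, 121) = #4E9379.

#4E9379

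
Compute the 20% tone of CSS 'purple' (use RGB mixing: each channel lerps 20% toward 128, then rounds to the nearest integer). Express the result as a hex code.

CSS purple is rgb(128, 0, 128).
A 20% tone moves each channel 20% toward 128:
  R: 128 + 0.2×(128−128) = 128 + 0 = 128 → 128
  G: 0 + 25.6 = 25.6 → 26
  B: 128 + 0.2×(128−128) = 128 + 0 = 128 → 128
rgb(128, 26, 128) = #801A80.

#801A80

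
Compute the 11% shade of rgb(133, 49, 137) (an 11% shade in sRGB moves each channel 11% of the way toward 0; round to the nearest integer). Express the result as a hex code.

#762c7a

Per channel, c → c + 0.11(0 − c):
  R: 133 + 0.11×(0−133) = 133 − 14.63 = 118.37 → 118
  G: 49 − 5.39 = 43.61 → 44
  B: 137 + 0.11×(0−137) = 137 − 15.07 = 121.93 → 122
rgb(118, 44, 122) = #762c7a.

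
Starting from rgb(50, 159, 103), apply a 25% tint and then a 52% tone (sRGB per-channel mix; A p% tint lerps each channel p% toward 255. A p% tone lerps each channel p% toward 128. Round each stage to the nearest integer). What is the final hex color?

#739A86

A 25% tint moves each channel 25% toward 255:
  R: 50 + 51.25 = 101.25 → 101
  G: 159 + 24 = 183 → 183
  B: 103 + 38 = 141 → 141
After the tint: rgb(101, 183, 141) = #65B78D.
A 52% tone moves each channel 52% toward 128:
  R: 101 + 14.04 = 115.04 → 115
  G: 183 + 0.52×(128−183) = 183 − 28.6 = 154.4 → 154
  B: 141 + 0.52×(128−141) = 141 − 6.76 = 134.24 → 134
rgb(115, 154, 134) = #739A86.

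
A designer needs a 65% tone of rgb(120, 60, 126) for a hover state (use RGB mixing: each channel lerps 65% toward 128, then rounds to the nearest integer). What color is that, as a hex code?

Per channel, c → c + 0.65(128 − c):
  R: 120 + 0.65×(128−120) = 120 + 5.2 = 125.2 → 125
  G: 60 + 0.65×(128−60) = 60 + 44.2 = 104.2 → 104
  B: 126 + 1.3 = 127.3 → 127
rgb(125, 104, 127) = #7d687f.

#7d687f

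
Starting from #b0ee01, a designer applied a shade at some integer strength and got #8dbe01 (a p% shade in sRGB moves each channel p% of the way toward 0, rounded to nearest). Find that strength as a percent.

#b0ee01 is rgb(176, 238, 1); #8dbe01 is rgb(141, 190, 1).
On the G channel (widest range): 190 ≈ 238 + (p/100)(0 − 238), so p ≈ 100×(190 − 238)/(0 − 238) = -4800/-238 = 20.17.
p = 20 reproduces all three channels after rounding.

20%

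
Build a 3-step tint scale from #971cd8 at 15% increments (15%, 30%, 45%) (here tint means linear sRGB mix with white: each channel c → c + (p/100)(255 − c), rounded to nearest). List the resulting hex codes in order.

#a73ede, #b660e4, #c682ea

#971cd8 is rgb(151, 28, 216).
15%: (151 + 15.6 = 166.6→167, 28 + 34.05 = 62.05→62, 216 + 5.85 = 221.85→222) → #a73ede
30%: (151 + 31.2 = 182.2→182, 28 + 68.1 = 96.1→96, 216 + 11.7 = 227.7→228) → #b660e4
45%: (151 + 46.8 = 197.8→198, 28 + 102.15 = 130.15→130, 216 + 17.55 = 233.55→234) → #c682ea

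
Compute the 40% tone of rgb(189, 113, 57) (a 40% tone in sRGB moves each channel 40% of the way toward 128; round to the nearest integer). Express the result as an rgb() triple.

Per channel, c → c + 0.4(128 − c):
  R: 189 − 24.4 = 164.6 → 165
  G: 113 + 0.4×(128−113) = 113 + 6 = 119 → 119
  B: 57 + 0.4×(128−57) = 57 + 28.4 = 85.4 → 85

rgb(165, 119, 85)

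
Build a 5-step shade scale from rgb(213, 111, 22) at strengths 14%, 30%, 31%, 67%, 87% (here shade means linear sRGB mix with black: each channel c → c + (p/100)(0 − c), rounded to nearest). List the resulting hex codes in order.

14%: (213 − 29.82 = 183.18→183, 111 − 15.54 = 95.46→95, 22 − 3.08 = 18.92→19) → #B75F13
30%: (213 − 63.9 = 149.1→149, 111 − 33.3 = 77.7→78, 22 − 6.6 = 15.4→15) → #954E0F
31%: (213 − 66.03 = 146.97→147, 111 − 34.41 = 76.59→77, 22 − 6.82 = 15.18→15) → #934D0F
67%: (213 − 142.71 = 70.29→70, 111 − 74.37 = 36.63→37, 22 − 14.74 = 7.26→7) → #462507
87%: (213 − 185.31 = 27.69→28, 111 − 96.57 = 14.43→14, 22 − 19.14 = 2.86→3) → #1C0E03

#B75F13, #954E0F, #934D0F, #462507, #1C0E03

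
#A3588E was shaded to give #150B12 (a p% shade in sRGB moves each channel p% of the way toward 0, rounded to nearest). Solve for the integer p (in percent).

87%

#A3588E is rgb(163, 88, 142); #150B12 is rgb(21, 11, 18).
On the R channel (widest range): 21 ≈ 163 + (p/100)(0 − 163), so p ≈ 100×(21 − 163)/(0 − 163) = -14200/-163 = 87.12.
p = 87 reproduces all three channels after rounding.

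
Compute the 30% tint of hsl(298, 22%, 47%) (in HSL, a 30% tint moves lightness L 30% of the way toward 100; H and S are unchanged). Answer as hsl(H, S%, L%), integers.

L moves 30% from 47 toward 100: 47 + 15.9 = 62.9 → 63.
H and S are unchanged.

hsl(298, 22%, 63%)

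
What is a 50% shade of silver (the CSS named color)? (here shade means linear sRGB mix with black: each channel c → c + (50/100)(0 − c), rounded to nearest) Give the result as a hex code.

#606060

CSS silver is rgb(192, 192, 192).
Lerp each channel 50% toward 0:
  R: 192 − 96 = 96 → 96
  G: 192 + 0.5×(0−192) = 192 − 96 = 96 → 96
  B: 192 − 96 = 96 → 96
rgb(96, 96, 96) = #606060.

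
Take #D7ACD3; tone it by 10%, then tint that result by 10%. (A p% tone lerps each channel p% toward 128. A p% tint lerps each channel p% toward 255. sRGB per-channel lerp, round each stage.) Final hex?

#D3B1D0

#D7ACD3 is rgb(215, 172, 211).
Per channel, c → c + 0.1(128 − c):
  R: 215 + 0.1×(128−215) = 215 − 8.7 = 206.3 → 206
  G: 172 − 4.4 = 167.6 → 168
  B: 211 + 0.1×(128−211) = 211 − 8.3 = 202.7 → 203
After the tone: rgb(206, 168, 203) = #CEA8CB.
A 10% tint moves each channel 10% toward 255:
  R: 206 + 0.1×(255−206) = 206 + 4.9 = 210.9 → 211
  G: 168 + 0.1×(255−168) = 168 + 8.7 = 176.7 → 177
  B: 203 + 5.2 = 208.2 → 208
rgb(211, 177, 208) = #D3B1D0.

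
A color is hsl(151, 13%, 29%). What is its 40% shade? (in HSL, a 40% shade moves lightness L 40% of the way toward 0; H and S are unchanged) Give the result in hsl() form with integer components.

L moves 40% from 29 toward 0: 29 − 11.6 = 17.4 → 17.
H and S are unchanged.

hsl(151, 13%, 17%)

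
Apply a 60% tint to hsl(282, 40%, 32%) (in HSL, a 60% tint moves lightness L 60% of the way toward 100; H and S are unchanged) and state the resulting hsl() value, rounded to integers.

L moves 60% from 32 toward 100: 32 + 40.8 = 72.8 → 73.
H and S are unchanged.

hsl(282, 40%, 73%)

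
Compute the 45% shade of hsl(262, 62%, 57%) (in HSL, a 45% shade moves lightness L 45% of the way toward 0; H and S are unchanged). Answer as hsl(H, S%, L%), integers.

hsl(262, 62%, 31%)

L moves 45% from 57 toward 0: 57 − 25.65 = 31.35 → 31.
H and S are unchanged.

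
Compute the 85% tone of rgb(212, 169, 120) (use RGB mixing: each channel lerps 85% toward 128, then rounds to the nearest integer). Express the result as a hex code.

#8d867f

Per channel, c → c + 0.85(128 − c):
  R: 212 + 0.85×(128−212) = 212 − 71.4 = 140.6 → 141
  G: 169 + 0.85×(128−169) = 169 − 34.85 = 134.15 → 134
  B: 120 + 0.85×(128−120) = 120 + 6.8 = 126.8 → 127
rgb(141, 134, 127) = #8d867f.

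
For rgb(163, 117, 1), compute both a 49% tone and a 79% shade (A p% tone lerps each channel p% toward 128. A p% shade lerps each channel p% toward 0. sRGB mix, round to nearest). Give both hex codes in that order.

49% tone:
  R: 163 − 17.15 = 145.85 → 146
  G: 117 + 5.39 = 122.39 → 122
  B: 1 + 62.23 = 63.23 → 63
  → #927A3F
79% shade:
  R: 163 − 128.77 = 34.23 → 34
  G: 117 − 92.43 = 24.57 → 25
  B: 1 + 0.79×(0−1) = 1 − 0.79 = 0.21 → 0
  → #221900

#927A3F, #221900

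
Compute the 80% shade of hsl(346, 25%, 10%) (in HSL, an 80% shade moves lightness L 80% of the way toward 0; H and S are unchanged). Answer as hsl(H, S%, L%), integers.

L moves 80% from 10 toward 0: 10 − 8 = 2 → 2.
H and S are unchanged.

hsl(346, 25%, 2%)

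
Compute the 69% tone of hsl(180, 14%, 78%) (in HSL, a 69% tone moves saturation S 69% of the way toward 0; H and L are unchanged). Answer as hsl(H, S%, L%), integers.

S moves 69% from 14 toward 0: 14 − 9.66 = 4.34 → 4.
H and L are unchanged.

hsl(180, 4%, 78%)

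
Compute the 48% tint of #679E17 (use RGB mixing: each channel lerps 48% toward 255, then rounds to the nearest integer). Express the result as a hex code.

#B0CD86

#679E17 is rgb(103, 158, 23).
A 48% tint moves each channel 48% toward 255:
  R: 103 + 72.96 = 175.96 → 176
  G: 158 + 0.48×(255−158) = 158 + 46.56 = 204.56 → 205
  B: 23 + 0.48×(255−23) = 23 + 111.36 = 134.36 → 134
rgb(176, 205, 134) = #B0CD86.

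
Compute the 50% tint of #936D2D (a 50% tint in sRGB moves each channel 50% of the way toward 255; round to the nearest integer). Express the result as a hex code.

#936D2D is rgb(147, 109, 45).
Lerp each channel 50% toward 255:
  R: 147 + 0.5×(255−147) = 147 + 54 = 201 → 201
  G: 109 + 73 = 182 → 182
  B: 45 + 0.5×(255−45) = 45 + 105 = 150 → 150
rgb(201, 182, 150) = #C9B696.

#C9B696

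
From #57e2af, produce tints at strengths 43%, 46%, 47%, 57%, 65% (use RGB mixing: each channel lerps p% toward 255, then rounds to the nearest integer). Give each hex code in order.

#9feed1, #a4efd4, #a6f0d5, #b7f3dd, #c4f5e3

#57e2af is rgb(87, 226, 175).
43%: (87 + 72.24 = 159.24→159, 226 + 12.47 = 238.47→238, 175 + 34.4 = 209.4→209) → #9feed1
46%: (87 + 77.28 = 164.28→164, 226 + 13.34 = 239.34→239, 175 + 36.8 = 211.8→212) → #a4efd4
47%: (87 + 78.96 = 165.96→166, 226 + 13.63 = 239.63→240, 175 + 37.6 = 212.6→213) → #a6f0d5
57%: (87 + 95.76 = 182.76→183, 226 + 16.53 = 242.53→243, 175 + 45.6 = 220.6→221) → #b7f3dd
65%: (87 + 109.2 = 196.2→196, 226 + 18.85 = 244.85→245, 175 + 52 = 227→227) → #c4f5e3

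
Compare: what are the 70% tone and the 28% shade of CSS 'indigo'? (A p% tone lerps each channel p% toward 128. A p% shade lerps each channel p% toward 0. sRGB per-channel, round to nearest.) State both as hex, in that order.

CSS indigo is rgb(75, 0, 130).
70% tone:
  R: 75 + 0.7×(128−75) = 75 + 37.1 = 112.1 → 112
  G: 0 + 0.7×(128−0) = 0 + 89.6 = 89.6 → 90
  B: 130 − 1.4 = 128.6 → 129
  → #705a81
28% shade:
  R: 75 + 0.28×(0−75) = 75 − 21 = 54 → 54
  G: 0 + 0 = 0 → 0
  B: 130 + 0.28×(0−130) = 130 − 36.4 = 93.6 → 94
  → #36005e

#705a81, #36005e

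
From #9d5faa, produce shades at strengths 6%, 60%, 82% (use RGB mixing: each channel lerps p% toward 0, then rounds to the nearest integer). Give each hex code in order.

#9459a0, #3f2644, #1c111f

#9d5faa is rgb(157, 95, 170).
6%: (157 − 9.42 = 147.58→148, 95 − 5.7 = 89.3→89, 170 − 10.2 = 159.8→160) → #9459a0
60%: (157 − 94.2 = 62.8→63, 95 − 57 = 38→38, 170 − 102 = 68→68) → #3f2644
82%: (157 − 128.74 = 28.26→28, 95 − 77.9 = 17.1→17, 170 − 139.4 = 30.6→31) → #1c111f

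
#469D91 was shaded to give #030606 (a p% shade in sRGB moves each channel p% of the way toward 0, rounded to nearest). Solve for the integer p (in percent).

#469D91 is rgb(70, 157, 145); #030606 is rgb(3, 6, 6).
On the G channel (widest range): 6 ≈ 157 + (p/100)(0 − 157), so p ≈ 100×(6 − 157)/(0 − 157) = -15100/-157 = 96.18.
p = 96 reproduces all three channels after rounding.

96%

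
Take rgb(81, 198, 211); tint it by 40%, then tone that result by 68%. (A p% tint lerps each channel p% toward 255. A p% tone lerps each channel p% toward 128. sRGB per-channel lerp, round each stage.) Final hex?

Per channel, c → c + 0.4(255 − c):
  R: 81 + 69.6 = 150.6 → 151
  G: 198 + 0.4×(255−198) = 198 + 22.8 = 220.8 → 221
  B: 211 + 17.6 = 228.6 → 229
After the tint: rgb(151, 221, 229) = #97DDE5.
Lerp each channel 68% toward 128:
  R: 151 + 0.68×(128−151) = 151 − 15.64 = 135.36 → 135
  G: 221 − 63.24 = 157.76 → 158
  B: 229 + 0.68×(128−229) = 229 − 68.68 = 160.32 → 160
rgb(135, 158, 160) = #879EA0.

#879EA0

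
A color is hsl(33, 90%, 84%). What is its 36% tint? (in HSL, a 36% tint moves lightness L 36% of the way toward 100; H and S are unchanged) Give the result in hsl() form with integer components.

L moves 36% from 84 toward 100: 84 + 5.76 = 89.76 → 90.
H and S are unchanged.

hsl(33, 90%, 90%)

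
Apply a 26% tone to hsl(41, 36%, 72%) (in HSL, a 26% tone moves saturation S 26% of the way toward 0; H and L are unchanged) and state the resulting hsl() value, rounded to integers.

S moves 26% from 36 toward 0: 36 − 9.36 = 26.64 → 27.
H and L are unchanged.

hsl(41, 27%, 72%)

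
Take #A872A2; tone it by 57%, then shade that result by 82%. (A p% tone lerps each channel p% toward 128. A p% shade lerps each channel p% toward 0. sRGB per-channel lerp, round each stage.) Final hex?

#1A161A

#A872A2 is rgb(168, 114, 162).
Per channel, c → c + 0.57(128 − c):
  R: 168 − 22.8 = 145.2 → 145
  G: 114 + 0.57×(128−114) = 114 + 7.98 = 121.98 → 122
  B: 162 + 0.57×(128−162) = 162 − 19.38 = 142.62 → 143
After the tone: rgb(145, 122, 143) = #917A8F.
An 82% shade moves each channel 82% toward 0:
  R: 145 + 0.82×(0−145) = 145 − 118.9 = 26.1 → 26
  G: 122 + 0.82×(0−122) = 122 − 100.04 = 21.96 → 22
  B: 143 + 0.82×(0−143) = 143 − 117.26 = 25.74 → 26
rgb(26, 22, 26) = #1A161A.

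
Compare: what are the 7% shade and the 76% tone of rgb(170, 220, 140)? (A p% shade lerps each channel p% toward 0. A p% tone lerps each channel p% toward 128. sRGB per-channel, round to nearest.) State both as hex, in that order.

7% shade:
  R: 170 − 11.9 = 158.1 → 158
  G: 220 + 0.07×(0−220) = 220 − 15.4 = 204.6 → 205
  B: 140 + 0.07×(0−140) = 140 − 9.8 = 130.2 → 130
  → #9ECD82
76% tone:
  R: 170 − 31.92 = 138.08 → 138
  G: 220 − 69.92 = 150.08 → 150
  B: 140 + 0.76×(128−140) = 140 − 9.12 = 130.88 → 131
  → #8A9683

#9ECD82, #8A9683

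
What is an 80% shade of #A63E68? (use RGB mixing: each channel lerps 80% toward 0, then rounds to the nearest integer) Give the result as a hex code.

#210C15

#A63E68 is rgb(166, 62, 104).
An 80% shade moves each channel 80% toward 0:
  R: 166 + 0.8×(0−166) = 166 − 132.8 = 33.2 → 33
  G: 62 − 49.6 = 12.4 → 12
  B: 104 − 83.2 = 20.8 → 21
rgb(33, 12, 21) = #210C15.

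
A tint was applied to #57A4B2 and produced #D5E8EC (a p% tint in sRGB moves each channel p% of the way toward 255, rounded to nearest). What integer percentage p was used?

75%

#57A4B2 is rgb(87, 164, 178); #D5E8EC is rgb(213, 232, 236).
On the R channel (widest range): 213 ≈ 87 + (p/100)(255 − 87), so p ≈ 100×(213 − 87)/(255 − 87) = 12600/168 = 75.00.
p = 75 reproduces all three channels after rounding.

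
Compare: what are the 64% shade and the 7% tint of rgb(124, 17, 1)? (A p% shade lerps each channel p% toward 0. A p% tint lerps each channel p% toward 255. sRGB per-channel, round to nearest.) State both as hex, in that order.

64% shade:
  R: 124 − 79.36 = 44.64 → 45
  G: 17 + 0.64×(0−17) = 17 − 10.88 = 6.12 → 6
  B: 1 − 0.64 = 0.36 → 0
  → #2d0600
7% tint:
  R: 124 + 9.17 = 133.17 → 133
  G: 17 + 0.07×(255−17) = 17 + 16.66 = 33.66 → 34
  B: 1 + 0.07×(255−1) = 1 + 17.78 = 18.78 → 19
  → #852213

#2d0600, #852213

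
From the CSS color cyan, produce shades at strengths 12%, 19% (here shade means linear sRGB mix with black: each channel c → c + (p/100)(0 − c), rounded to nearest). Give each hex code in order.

CSS cyan is rgb(0, 255, 255).
12%: (0→0, 255 − 30.6 = 224.4→224, 255 − 30.6 = 224.4→224) → #00E0E0
19%: (0→0, 255 − 48.45 = 206.55→207, 255 − 48.45 = 206.55→207) → #00CFCF

#00E0E0, #00CFCF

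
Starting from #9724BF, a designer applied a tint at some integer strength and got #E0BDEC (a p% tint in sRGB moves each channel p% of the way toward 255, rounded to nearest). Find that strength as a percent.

70%

#9724BF is rgb(151, 36, 191); #E0BDEC is rgb(224, 189, 236).
On the G channel (widest range): 189 ≈ 36 + (p/100)(255 − 36), so p ≈ 100×(189 − 36)/(255 − 36) = 15300/219 = 69.86.
p = 70 reproduces all three channels after rounding.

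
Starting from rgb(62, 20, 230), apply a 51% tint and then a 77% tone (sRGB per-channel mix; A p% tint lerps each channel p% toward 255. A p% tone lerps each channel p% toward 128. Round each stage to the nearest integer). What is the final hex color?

Lerp each channel 51% toward 255:
  R: 62 + 0.51×(255−62) = 62 + 98.43 = 160.43 → 160
  G: 20 + 119.85 = 139.85 → 140
  B: 230 + 0.51×(255−230) = 230 + 12.75 = 242.75 → 243
After the tint: rgb(160, 140, 243) = #A08CF3.
Lerp each channel 77% toward 128:
  R: 160 + 0.77×(128−160) = 160 − 24.64 = 135.36 → 135
  G: 140 − 9.24 = 130.76 → 131
  B: 243 + 0.77×(128−243) = 243 − 88.55 = 154.45 → 154
rgb(135, 131, 154) = #87839A.

#87839A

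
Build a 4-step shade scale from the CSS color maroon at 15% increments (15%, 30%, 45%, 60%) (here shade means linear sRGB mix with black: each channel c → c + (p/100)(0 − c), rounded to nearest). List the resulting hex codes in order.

CSS maroon is rgb(128, 0, 0).
15%: (128 − 19.2 = 108.8→109, 0→0, 0→0) → #6d0000
30%: (128 − 38.4 = 89.6→90, 0→0, 0→0) → #5a0000
45%: (128 − 57.6 = 70.4→70, 0→0, 0→0) → #460000
60%: (128 − 76.8 = 51.2→51, 0→0, 0→0) → #330000

#6d0000, #5a0000, #460000, #330000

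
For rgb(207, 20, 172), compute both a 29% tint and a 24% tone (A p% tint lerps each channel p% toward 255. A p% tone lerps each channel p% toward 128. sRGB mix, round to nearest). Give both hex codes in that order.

#dd58c4, #bc2ea1

29% tint:
  R: 207 + 0.29×(255−207) = 207 + 13.92 = 220.92 → 221
  G: 20 + 68.15 = 88.15 → 88
  B: 172 + 0.29×(255−172) = 172 + 24.07 = 196.07 → 196
  → #dd58c4
24% tone:
  R: 207 − 18.96 = 188.04 → 188
  G: 20 + 0.24×(128−20) = 20 + 25.92 = 45.92 → 46
  B: 172 + 0.24×(128−172) = 172 − 10.56 = 161.44 → 161
  → #bc2ea1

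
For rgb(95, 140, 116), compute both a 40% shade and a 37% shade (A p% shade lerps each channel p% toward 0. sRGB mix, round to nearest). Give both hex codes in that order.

#395446, #3C5849

40% shade:
  R: 95 + 0.4×(0−95) = 95 − 38 = 57 → 57
  G: 140 + 0.4×(0−140) = 140 − 56 = 84 → 84
  B: 116 + 0.4×(0−116) = 116 − 46.4 = 69.6 → 70
  → #395446
37% shade:
  R: 95 − 35.15 = 59.85 → 60
  G: 140 − 51.8 = 88.2 → 88
  B: 116 + 0.37×(0−116) = 116 − 42.92 = 73.08 → 73
  → #3C5849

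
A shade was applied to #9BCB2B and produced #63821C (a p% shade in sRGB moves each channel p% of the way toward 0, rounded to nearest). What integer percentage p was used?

36%

#9BCB2B is rgb(155, 203, 43); #63821C is rgb(99, 130, 28).
On the G channel (widest range): 130 ≈ 203 + (p/100)(0 − 203), so p ≈ 100×(130 − 203)/(0 − 203) = -7300/-203 = 35.96.
p = 36 reproduces all three channels after rounding.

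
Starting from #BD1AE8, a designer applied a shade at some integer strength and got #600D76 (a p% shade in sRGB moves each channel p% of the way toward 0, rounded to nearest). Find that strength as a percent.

49%

#BD1AE8 is rgb(189, 26, 232); #600D76 is rgb(96, 13, 118).
On the B channel (widest range): 118 ≈ 232 + (p/100)(0 − 232), so p ≈ 100×(118 − 232)/(0 − 232) = -11400/-232 = 49.14.
p = 49 reproduces all three channels after rounding.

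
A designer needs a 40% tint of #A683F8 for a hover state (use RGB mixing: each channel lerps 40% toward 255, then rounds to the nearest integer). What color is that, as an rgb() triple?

#A683F8 is rgb(166, 131, 248).
Lerp each channel 40% toward 255:
  R: 166 + 35.6 = 201.6 → 202
  G: 131 + 0.4×(255−131) = 131 + 49.6 = 180.6 → 181
  B: 248 + 0.4×(255−248) = 248 + 2.8 = 250.8 → 251

rgb(202, 181, 251)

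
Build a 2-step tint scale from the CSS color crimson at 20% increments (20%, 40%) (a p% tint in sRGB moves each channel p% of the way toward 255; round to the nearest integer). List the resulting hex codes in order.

CSS crimson is rgb(220, 20, 60).
20%: (220 + 7 = 227→227, 20 + 47 = 67→67, 60 + 39 = 99→99) → #E34363
40%: (220 + 14 = 234→234, 20 + 94 = 114→114, 60 + 78 = 138→138) → #EA728A

#E34363, #EA728A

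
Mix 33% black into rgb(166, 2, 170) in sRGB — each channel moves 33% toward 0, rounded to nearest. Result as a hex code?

#6f0172

A 33% shade moves each channel 33% toward 0:
  R: 166 + 0.33×(0−166) = 166 − 54.78 = 111.22 → 111
  G: 2 + 0.33×(0−2) = 2 − 0.66 = 1.34 → 1
  B: 170 − 56.1 = 113.9 → 114
rgb(111, 1, 114) = #6f0172.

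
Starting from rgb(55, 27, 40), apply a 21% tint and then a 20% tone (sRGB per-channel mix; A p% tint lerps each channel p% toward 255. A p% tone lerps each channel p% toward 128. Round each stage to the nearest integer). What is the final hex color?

#67565E

A 21% tint moves each channel 21% toward 255:
  R: 55 + 0.21×(255−55) = 55 + 42 = 97 → 97
  G: 27 + 0.21×(255−27) = 27 + 47.88 = 74.88 → 75
  B: 40 + 0.21×(255−40) = 40 + 45.15 = 85.15 → 85
After the tint: rgb(97, 75, 85) = #614B55.
Lerp each channel 20% toward 128:
  R: 97 + 0.2×(128−97) = 97 + 6.2 = 103.2 → 103
  G: 75 + 0.2×(128−75) = 75 + 10.6 = 85.6 → 86
  B: 85 + 0.2×(128−85) = 85 + 8.6 = 93.6 → 94
rgb(103, 86, 94) = #67565E.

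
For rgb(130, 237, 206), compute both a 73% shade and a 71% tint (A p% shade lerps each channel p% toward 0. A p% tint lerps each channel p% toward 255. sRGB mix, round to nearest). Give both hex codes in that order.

#234038, #DBFAF1

73% shade:
  R: 130 − 94.9 = 35.1 → 35
  G: 237 + 0.73×(0−237) = 237 − 173.01 = 63.99 → 64
  B: 206 − 150.38 = 55.62 → 56
  → #234038
71% tint:
  R: 130 + 88.75 = 218.75 → 219
  G: 237 + 0.71×(255−237) = 237 + 12.78 = 249.78 → 250
  B: 206 + 0.71×(255−206) = 206 + 34.79 = 240.79 → 241
  → #DBFAF1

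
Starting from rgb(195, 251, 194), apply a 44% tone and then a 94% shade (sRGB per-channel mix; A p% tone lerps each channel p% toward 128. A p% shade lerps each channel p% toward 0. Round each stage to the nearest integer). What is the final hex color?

#0a0c0a

Per channel, c → c + 0.44(128 − c):
  R: 195 + 0.44×(128−195) = 195 − 29.48 = 165.52 → 166
  G: 251 − 54.12 = 196.88 → 197
  B: 194 + 0.44×(128−194) = 194 − 29.04 = 164.96 → 165
After the tone: rgb(166, 197, 165) = #a6c5a5.
Per channel, c → c + 0.94(0 − c):
  R: 166 − 156.04 = 9.96 → 10
  G: 197 + 0.94×(0−197) = 197 − 185.18 = 11.82 → 12
  B: 165 − 155.1 = 9.9 → 10
rgb(10, 12, 10) = #0a0c0a.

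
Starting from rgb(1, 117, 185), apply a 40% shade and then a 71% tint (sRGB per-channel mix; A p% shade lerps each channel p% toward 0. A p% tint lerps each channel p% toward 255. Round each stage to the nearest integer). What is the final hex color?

#B5C9D5

Lerp each channel 40% toward 0:
  R: 1 + 0.4×(0−1) = 1 − 0.4 = 0.6 → 1
  G: 117 + 0.4×(0−117) = 117 − 46.8 = 70.2 → 70
  B: 185 − 74 = 111 → 111
After the shade: rgb(1, 70, 111) = #01466F.
Per channel, c → c + 0.71(255 − c):
  R: 1 + 180.34 = 181.34 → 181
  G: 70 + 0.71×(255−70) = 70 + 131.35 = 201.35 → 201
  B: 111 + 102.24 = 213.24 → 213
rgb(181, 201, 213) = #B5C9D5.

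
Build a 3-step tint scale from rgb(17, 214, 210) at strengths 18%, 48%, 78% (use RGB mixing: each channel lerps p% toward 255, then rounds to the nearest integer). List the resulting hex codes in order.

#3cddda, #83eae8, #cbf6f5

18%: (17 + 42.84 = 59.84→60, 214 + 7.38 = 221.38→221, 210 + 8.1 = 218.1→218) → #3cddda
48%: (17 + 114.24 = 131.24→131, 214 + 19.68 = 233.68→234, 210 + 21.6 = 231.6→232) → #83eae8
78%: (17 + 185.64 = 202.64→203, 214 + 31.98 = 245.98→246, 210 + 35.1 = 245.1→245) → #cbf6f5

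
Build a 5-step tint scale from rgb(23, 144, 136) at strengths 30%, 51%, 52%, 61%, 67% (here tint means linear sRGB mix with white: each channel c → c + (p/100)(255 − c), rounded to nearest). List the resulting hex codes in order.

#5DB1AC, #8DC9C5, #90CAC6, #A5D4D1, #B2DAD8

30%: (23 + 69.6 = 92.6→93, 144 + 33.3 = 177.3→177, 136 + 35.7 = 171.7→172) → #5DB1AC
51%: (23 + 118.32 = 141.32→141, 144 + 56.61 = 200.61→201, 136 + 60.69 = 196.69→197) → #8DC9C5
52%: (23 + 120.64 = 143.64→144, 144 + 57.72 = 201.72→202, 136 + 61.88 = 197.88→198) → #90CAC6
61%: (23 + 141.52 = 164.52→165, 144 + 67.71 = 211.71→212, 136 + 72.59 = 208.59→209) → #A5D4D1
67%: (23 + 155.44 = 178.44→178, 144 + 74.37 = 218.37→218, 136 + 79.73 = 215.73→216) → #B2DAD8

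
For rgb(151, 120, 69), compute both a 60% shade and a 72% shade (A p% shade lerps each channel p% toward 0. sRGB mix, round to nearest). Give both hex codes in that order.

#3C301C, #2A2213

60% shade:
  R: 151 − 90.6 = 60.4 → 60
  G: 120 − 72 = 48 → 48
  B: 69 − 41.4 = 27.6 → 28
  → #3C301C
72% shade:
  R: 151 − 108.72 = 42.28 → 42
  G: 120 + 0.72×(0−120) = 120 − 86.4 = 33.6 → 34
  B: 69 + 0.72×(0−69) = 69 − 49.68 = 19.32 → 19
  → #2A2213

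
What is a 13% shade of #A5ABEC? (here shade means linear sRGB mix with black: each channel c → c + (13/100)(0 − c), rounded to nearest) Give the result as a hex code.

#A5ABEC is rgb(165, 171, 236).
Per channel, c → c + 0.13(0 − c):
  R: 165 − 21.45 = 143.55 → 144
  G: 171 − 22.23 = 148.77 → 149
  B: 236 + 0.13×(0−236) = 236 − 30.68 = 205.32 → 205
rgb(144, 149, 205) = #9095CD.

#9095CD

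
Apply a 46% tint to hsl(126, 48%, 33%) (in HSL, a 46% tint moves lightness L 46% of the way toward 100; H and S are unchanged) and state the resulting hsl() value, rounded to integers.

L moves 46% from 33 toward 100: 33 + 30.82 = 63.82 → 64.
H and S are unchanged.

hsl(126, 48%, 64%)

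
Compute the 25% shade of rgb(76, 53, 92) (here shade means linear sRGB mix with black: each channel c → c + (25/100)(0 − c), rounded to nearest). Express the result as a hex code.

Lerp each channel 25% toward 0:
  R: 76 − 19 = 57 → 57
  G: 53 + 0.25×(0−53) = 53 − 13.25 = 39.75 → 40
  B: 92 + 0.25×(0−92) = 92 − 23 = 69 → 69
rgb(57, 40, 69) = #392845.

#392845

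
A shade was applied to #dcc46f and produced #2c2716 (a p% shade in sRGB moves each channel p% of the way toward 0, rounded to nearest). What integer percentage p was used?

80%

#dcc46f is rgb(220, 196, 111); #2c2716 is rgb(44, 39, 22).
On the R channel (widest range): 44 ≈ 220 + (p/100)(0 − 220), so p ≈ 100×(44 − 220)/(0 − 220) = -17600/-220 = 80.00.
p = 80 reproduces all three channels after rounding.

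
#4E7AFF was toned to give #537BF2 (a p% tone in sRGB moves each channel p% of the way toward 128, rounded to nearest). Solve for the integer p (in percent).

#4E7AFF is rgb(78, 122, 255); #537BF2 is rgb(83, 123, 242).
On the B channel (widest range): 242 ≈ 255 + (p/100)(128 − 255), so p ≈ 100×(242 − 255)/(128 − 255) = -1300/-127 = 10.24.
p = 10 reproduces all three channels after rounding.

10%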